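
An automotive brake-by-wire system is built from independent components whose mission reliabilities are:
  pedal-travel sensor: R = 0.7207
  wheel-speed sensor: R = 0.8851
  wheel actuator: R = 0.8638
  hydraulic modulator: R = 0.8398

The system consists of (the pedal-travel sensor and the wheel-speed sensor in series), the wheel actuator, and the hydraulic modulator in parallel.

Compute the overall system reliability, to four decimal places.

Series (pedal-travel sensor and wheel-speed sensor): 0.720700 × 0.885100 = 0.637892
Parallel ([0.637892], wheel actuator, and hydraulic modulator): 1 − (1 − 0.637892)(1 − 0.863800)(1 − 0.839800) = 0.9921

0.9921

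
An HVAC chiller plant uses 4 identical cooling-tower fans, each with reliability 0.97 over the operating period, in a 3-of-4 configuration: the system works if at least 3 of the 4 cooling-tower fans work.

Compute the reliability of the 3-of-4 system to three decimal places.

0.995

R = Σ_{i=3}^{4} C(4,i) p^i (1−p)^{4−i} with p = 0.97
C(4,3)·0.97^3·0.03^1 = 0.10952
C(4,4)·0.97^4·0.03^0 = 0.88529
Sum = 0.995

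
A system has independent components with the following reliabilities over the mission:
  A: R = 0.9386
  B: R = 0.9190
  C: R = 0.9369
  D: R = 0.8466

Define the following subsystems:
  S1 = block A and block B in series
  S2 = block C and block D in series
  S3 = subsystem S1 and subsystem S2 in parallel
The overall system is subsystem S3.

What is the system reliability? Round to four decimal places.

Series (A and B): 0.938600 × 0.919000 = 0.862573
Series (C and D): 0.936900 × 0.846600 = 0.793180
Parallel ([0.862573] and [0.793180]): 1 − (1 − 0.862573)(1 − 0.793180) = 0.9716

0.9716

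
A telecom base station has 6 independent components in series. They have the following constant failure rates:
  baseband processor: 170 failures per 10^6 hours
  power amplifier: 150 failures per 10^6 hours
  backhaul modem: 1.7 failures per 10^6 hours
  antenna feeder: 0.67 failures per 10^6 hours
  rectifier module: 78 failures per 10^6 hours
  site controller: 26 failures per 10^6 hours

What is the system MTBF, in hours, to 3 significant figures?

Series of exponential components: λ_sys = Σ λ_i
λ_sys = 0.00017 + 0.00015 + 0.0000017 + 0.00000067 + 0.000078 + 0.000026 = 4.2637e-04 /h
MTBF = 1 / λ_sys = 2350 h

2350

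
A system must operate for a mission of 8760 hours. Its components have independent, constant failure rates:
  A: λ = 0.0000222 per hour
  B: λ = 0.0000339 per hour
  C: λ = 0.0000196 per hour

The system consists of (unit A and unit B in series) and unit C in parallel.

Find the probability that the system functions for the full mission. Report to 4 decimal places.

0.9387

R(A) = exp(−0.0000222 × 8760) = 0.823269
R(B) = exp(−0.0000339 × 8760) = 0.743071
R(C) = exp(−0.0000196 × 8760) = 0.842235
Series (A and B): 0.823269 × 0.743071 = 0.611747
Parallel ([0.611747] and C): 1 − (1 − 0.611747)(1 − 0.842235) = 0.9387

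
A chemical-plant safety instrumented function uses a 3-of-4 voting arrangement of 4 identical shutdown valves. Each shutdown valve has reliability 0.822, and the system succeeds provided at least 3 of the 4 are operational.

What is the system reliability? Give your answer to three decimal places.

R = Σ_{i=3}^{4} C(4,i) p^i (1−p)^{4−i} with p = 0.822
C(4,3)·0.822^3·0.178^1 = 0.39545
C(4,4)·0.822^4·0.178^0 = 0.45655
Sum = 0.852

0.852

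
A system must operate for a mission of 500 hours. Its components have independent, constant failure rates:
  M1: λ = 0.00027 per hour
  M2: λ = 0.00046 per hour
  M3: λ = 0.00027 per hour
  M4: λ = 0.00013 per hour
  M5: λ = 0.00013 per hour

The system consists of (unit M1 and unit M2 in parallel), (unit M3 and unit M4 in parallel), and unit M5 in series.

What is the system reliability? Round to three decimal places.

R(M1) = exp(−0.00027 × 500) = 0.87372
R(M2) = exp(−0.00046 × 500) = 0.79453
R(M3) = exp(−0.00027 × 500) = 0.87372
R(M4) = exp(−0.00013 × 500) = 0.93707
R(M5) = exp(−0.00013 × 500) = 0.93707
Parallel (M1 and M2): 1 − (1 − 0.87372)(1 − 0.79453) = 0.97405
Parallel (M3 and M4): 1 − (1 − 0.87372)(1 − 0.93707) = 0.99205
Series ([0.97405], [0.99205], and M5): 0.97405 × 0.99205 × 0.93707 = 0.905

0.905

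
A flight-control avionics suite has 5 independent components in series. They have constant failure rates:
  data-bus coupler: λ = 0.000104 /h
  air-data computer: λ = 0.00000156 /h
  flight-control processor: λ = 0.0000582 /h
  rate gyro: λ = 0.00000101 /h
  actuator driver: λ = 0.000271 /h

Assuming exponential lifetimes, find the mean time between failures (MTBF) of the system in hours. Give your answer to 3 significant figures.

Series of exponential components: λ_sys = Σ λ_i
λ_sys = 0.000104 + 0.00000156 + 0.0000582 + 0.00000101 + 0.000271 = 4.3577e-04 /h
MTBF = 1 / λ_sys = 2290 h

2290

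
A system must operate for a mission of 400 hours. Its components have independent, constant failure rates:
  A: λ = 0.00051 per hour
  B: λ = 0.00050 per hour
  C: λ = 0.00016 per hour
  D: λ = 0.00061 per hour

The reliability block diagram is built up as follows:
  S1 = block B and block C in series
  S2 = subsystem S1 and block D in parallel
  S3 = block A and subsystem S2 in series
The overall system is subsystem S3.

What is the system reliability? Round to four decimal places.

0.7745

R(A) = exp(−0.00051 × 400) = 0.815462
R(B) = exp(−0.00050 × 400) = 0.818731
R(C) = exp(−0.00016 × 400) = 0.938005
R(D) = exp(−0.00061 × 400) = 0.783488
Series (B and C): 0.818731 × 0.938005 = 0.767974
Parallel ([0.767974] and D): 1 − (1 − 0.767974)(1 − 0.783488) = 0.949764
Series (A and [0.949764]): 0.815462 × 0.949764 = 0.7745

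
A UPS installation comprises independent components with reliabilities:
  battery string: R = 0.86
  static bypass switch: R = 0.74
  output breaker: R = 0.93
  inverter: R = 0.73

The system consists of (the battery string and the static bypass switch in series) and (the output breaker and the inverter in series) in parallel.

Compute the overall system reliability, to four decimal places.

Series (battery string and static bypass switch): 0.860000 × 0.740000 = 0.636400
Series (output breaker and inverter): 0.930000 × 0.730000 = 0.678900
Parallel ([0.636400] and [0.678900]): 1 − (1 − 0.636400)(1 − 0.678900) = 0.8832

0.8832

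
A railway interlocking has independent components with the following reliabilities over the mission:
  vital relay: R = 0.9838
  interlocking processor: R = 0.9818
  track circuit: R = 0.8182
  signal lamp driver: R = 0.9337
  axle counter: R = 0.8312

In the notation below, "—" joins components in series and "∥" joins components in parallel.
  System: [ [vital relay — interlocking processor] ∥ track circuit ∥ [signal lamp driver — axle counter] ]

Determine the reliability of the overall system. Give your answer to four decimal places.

Series (vital relay and interlocking processor): 0.983800 × 0.981800 = 0.965895
Series (signal lamp driver and axle counter): 0.933700 × 0.831200 = 0.776091
Parallel ([0.965895], track circuit, and [0.776091]): 1 − (1 − 0.965895)(1 − 0.818200)(1 − 0.776091) = 0.9986

0.9986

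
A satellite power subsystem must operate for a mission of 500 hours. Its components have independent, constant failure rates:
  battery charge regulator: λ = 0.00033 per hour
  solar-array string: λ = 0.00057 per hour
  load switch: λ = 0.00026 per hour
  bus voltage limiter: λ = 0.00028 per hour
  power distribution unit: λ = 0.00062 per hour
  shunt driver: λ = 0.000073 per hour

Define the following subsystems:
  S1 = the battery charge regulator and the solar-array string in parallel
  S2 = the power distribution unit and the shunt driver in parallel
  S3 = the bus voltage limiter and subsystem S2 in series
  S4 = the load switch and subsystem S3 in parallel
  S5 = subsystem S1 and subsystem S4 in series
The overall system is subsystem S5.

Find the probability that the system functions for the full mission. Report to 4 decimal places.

R(battery charge regulator) = exp(−0.00033 × 500) = 0.847894
R(solar-array string) = exp(−0.00057 × 500) = 0.752014
R(load switch) = exp(−0.00026 × 500) = 0.878095
R(bus voltage limiter) = exp(−0.00028 × 500) = 0.869358
R(power distribution unit) = exp(−0.00062 × 500) = 0.733447
R(shunt driver) = exp(−0.000073 × 500) = 0.964158
Parallel (battery charge regulator and solar-array string): 1 − (1 − 0.847894)(1 − 0.752014) = 0.962280
Parallel (power distribution unit and shunt driver): 1 − (1 − 0.733447)(1 − 0.964158) = 0.990446
Series (bus voltage limiter and [0.990446]): 0.869358 × 0.990446 = 0.861052
Parallel (load switch and [0.861052]): 1 − (1 − 0.878095)(1 − 0.861052) = 0.983062
Series ([0.962280] and [0.983062]): 0.962280 × 0.983062 = 0.9460

0.9460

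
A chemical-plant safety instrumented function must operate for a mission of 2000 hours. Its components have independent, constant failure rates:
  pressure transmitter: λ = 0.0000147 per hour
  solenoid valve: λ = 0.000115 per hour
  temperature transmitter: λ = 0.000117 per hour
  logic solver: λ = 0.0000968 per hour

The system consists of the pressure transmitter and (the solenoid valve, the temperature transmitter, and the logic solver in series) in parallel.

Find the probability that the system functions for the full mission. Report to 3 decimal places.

0.986

R(pressure transmitter) = exp(−0.0000147 × 2000) = 0.97103
R(solenoid valve) = exp(−0.000115 × 2000) = 0.79453
R(temperature transmitter) = exp(−0.000117 × 2000) = 0.79136
R(logic solver) = exp(−0.0000968 × 2000) = 0.82399
Series (solenoid valve, temperature transmitter, and logic solver): 0.79453 × 0.79136 × 0.82399 = 0.51809
Parallel (pressure transmitter and [0.51809]): 1 − (1 − 0.97103)(1 − 0.51809) = 0.986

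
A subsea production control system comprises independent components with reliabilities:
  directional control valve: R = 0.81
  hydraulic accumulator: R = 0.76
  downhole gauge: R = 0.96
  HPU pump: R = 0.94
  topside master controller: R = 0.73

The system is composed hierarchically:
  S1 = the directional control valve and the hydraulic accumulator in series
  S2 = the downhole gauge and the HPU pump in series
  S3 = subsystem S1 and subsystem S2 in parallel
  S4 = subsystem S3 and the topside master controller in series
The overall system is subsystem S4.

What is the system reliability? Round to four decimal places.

Series (directional control valve and hydraulic accumulator): 0.810000 × 0.760000 = 0.615600
Series (downhole gauge and HPU pump): 0.960000 × 0.940000 = 0.902400
Parallel ([0.615600] and [0.902400]): 1 − (1 − 0.615600)(1 − 0.902400) = 0.962483
Series ([0.962483] and topside master controller): 0.962483 × 0.730000 = 0.7026

0.7026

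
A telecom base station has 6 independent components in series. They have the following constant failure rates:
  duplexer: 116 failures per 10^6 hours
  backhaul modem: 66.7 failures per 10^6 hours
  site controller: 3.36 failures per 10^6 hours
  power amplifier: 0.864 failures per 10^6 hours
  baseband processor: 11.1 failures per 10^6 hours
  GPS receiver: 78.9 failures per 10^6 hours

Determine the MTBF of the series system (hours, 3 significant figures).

3610

Series of exponential components: λ_sys = Σ λ_i
λ_sys = 0.000116 + 0.0000667 + 0.00000336 + 0.000000864 + 0.0000111 + 0.0000789 = 2.7692e-04 /h
MTBF = 1 / λ_sys = 3610 h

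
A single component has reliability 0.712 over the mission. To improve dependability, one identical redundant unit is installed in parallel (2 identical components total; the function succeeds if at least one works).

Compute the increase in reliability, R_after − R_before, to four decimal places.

R_before = 0.712
R_after = 1 − (1 − 0.712)^2 = 0.9171
ΔR = 0.9171 − 0.712 = 0.2051

0.2051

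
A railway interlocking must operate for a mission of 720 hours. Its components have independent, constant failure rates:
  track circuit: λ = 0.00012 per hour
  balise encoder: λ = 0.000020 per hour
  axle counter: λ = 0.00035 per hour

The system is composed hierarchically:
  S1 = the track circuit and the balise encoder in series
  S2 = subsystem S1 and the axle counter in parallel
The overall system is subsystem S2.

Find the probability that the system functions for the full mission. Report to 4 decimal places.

R(track circuit) = exp(−0.00012 × 720) = 0.917227
R(balise encoder) = exp(−0.000020 × 720) = 0.985703
R(axle counter) = exp(−0.00035 × 720) = 0.777245
Series (track circuit and balise encoder): 0.917227 × 0.985703 = 0.904113
Parallel ([0.904113] and axle counter): 1 − (1 − 0.904113)(1 − 0.777245) = 0.9786

0.9786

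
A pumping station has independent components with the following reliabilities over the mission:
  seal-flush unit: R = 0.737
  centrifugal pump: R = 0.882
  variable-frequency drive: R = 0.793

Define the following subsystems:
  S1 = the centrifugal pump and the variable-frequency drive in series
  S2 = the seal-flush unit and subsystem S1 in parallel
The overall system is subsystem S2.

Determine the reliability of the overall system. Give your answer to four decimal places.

0.9209

Series (centrifugal pump and variable-frequency drive): 0.882000 × 0.793000 = 0.699426
Parallel (seal-flush unit and [0.699426]): 1 − (1 − 0.737000)(1 − 0.699426) = 0.9209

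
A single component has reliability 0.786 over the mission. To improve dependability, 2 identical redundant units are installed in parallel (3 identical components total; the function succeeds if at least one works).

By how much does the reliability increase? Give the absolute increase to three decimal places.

R_before = 0.786
R_after = 1 − (1 − 0.786)^3 = 0.990
ΔR = 0.990 − 0.786 = 0.204

0.204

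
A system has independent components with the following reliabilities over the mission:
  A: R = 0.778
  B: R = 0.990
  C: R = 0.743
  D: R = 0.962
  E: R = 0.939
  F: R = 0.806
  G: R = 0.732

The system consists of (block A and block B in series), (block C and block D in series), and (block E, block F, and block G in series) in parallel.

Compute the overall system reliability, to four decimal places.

Series (A and B): 0.778000 × 0.990000 = 0.770220
Series (C and D): 0.743000 × 0.962000 = 0.714766
Series (E, F, and G): 0.939000 × 0.806000 × 0.732000 = 0.554002
Parallel ([0.770220], [0.714766], and [0.554002]): 1 − (1 − 0.770220)(1 − 0.714766)(1 − 0.554002) = 0.9708

0.9708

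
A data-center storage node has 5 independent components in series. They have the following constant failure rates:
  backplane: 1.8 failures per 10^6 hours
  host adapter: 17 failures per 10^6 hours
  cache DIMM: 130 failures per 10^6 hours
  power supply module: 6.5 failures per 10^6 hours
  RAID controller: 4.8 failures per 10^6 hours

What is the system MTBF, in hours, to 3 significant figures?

6250

Series of exponential components: λ_sys = Σ λ_i
λ_sys = 0.0000018 + 0.000017 + 0.00013 + 0.0000065 + 0.0000048 = 1.6010e-04 /h
MTBF = 1 / λ_sys = 6250 h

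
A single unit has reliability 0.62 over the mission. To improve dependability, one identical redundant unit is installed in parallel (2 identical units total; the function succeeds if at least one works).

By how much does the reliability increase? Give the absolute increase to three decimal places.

0.236

R_before = 0.62
R_after = 1 − (1 − 0.62)^2 = 0.856
ΔR = 0.856 − 0.62 = 0.236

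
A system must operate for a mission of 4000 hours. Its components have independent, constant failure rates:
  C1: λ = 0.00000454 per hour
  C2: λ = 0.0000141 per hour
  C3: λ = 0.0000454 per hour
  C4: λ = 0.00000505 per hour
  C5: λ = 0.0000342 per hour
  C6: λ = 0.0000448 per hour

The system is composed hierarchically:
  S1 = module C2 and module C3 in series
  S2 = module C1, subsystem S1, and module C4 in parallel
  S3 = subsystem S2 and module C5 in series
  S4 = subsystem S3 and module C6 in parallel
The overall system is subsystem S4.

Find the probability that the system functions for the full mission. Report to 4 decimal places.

R(C1) = exp(−0.00000454 × 4000) = 0.982004
R(C2) = exp(−0.0000141 × 4000) = 0.945161
R(C3) = exp(−0.0000454 × 4000) = 0.833935
R(C4) = exp(−0.00000505 × 4000) = 0.980003
R(C5) = exp(−0.0000342 × 4000) = 0.872145
R(C6) = exp(−0.0000448 × 4000) = 0.835939
Series (C2 and C3): 0.945161 × 0.833935 = 0.788203
Parallel (C1, [0.788203], and C4): 1 − (1 − 0.982004)(1 − 0.788203)(1 − 0.980003) = 0.999924
Series ([0.999924] and C5): 0.999924 × 0.872145 = 0.872079
Parallel ([0.872079] and C6): 1 − (1 − 0.872079)(1 − 0.835939) = 0.9790

0.9790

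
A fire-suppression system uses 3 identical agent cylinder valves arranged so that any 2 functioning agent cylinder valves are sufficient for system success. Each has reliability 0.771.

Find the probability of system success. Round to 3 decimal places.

R = Σ_{i=2}^{3} C(3,i) p^i (1−p)^{3−i} with p = 0.771
C(3,2)·0.771^2·0.229^1 = 0.40838
C(3,3)·0.771^3·0.229^0 = 0.45831
Sum = 0.867

0.867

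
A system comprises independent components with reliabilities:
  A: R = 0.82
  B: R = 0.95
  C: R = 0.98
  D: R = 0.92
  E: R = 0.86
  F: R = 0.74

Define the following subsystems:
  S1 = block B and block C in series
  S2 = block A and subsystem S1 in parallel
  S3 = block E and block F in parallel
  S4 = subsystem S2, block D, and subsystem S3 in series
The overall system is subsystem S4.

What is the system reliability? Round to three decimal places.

0.876

Series (B and C): 0.95000 × 0.98000 = 0.93100
Parallel (A and [0.93100]): 1 − (1 − 0.82000)(1 − 0.93100) = 0.98758
Parallel (E and F): 1 − (1 − 0.86000)(1 − 0.74000) = 0.96360
Series ([0.98758], D, and [0.96360]): 0.98758 × 0.92000 × 0.96360 = 0.876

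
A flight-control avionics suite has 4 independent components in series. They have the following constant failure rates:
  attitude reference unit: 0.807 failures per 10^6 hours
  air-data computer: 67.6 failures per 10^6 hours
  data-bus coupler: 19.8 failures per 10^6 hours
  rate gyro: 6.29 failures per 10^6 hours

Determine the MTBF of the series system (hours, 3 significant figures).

Series of exponential components: λ_sys = Σ λ_i
λ_sys = 0.000000807 + 0.0000676 + 0.0000198 + 0.00000629 = 9.4497e-05 /h
MTBF = 1 / λ_sys = 10600 h

10600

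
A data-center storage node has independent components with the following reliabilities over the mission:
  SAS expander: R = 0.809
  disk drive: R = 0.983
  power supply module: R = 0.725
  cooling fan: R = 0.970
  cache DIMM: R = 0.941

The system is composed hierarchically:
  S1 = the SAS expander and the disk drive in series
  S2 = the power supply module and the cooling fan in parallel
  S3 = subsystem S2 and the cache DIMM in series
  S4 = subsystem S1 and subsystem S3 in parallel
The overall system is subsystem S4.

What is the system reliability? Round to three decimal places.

Series (SAS expander and disk drive): 0.80900 × 0.98300 = 0.79525
Parallel (power supply module and cooling fan): 1 − (1 − 0.72500)(1 − 0.97000) = 0.99175
Series ([0.99175] and cache DIMM): 0.99175 × 0.94100 = 0.93324
Parallel ([0.79525] and [0.93324]): 1 − (1 − 0.79525)(1 − 0.93324) = 0.986

0.986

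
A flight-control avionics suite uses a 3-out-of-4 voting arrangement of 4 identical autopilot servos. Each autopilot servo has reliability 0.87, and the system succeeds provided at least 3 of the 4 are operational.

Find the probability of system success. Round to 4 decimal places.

R = Σ_{i=3}^{4} C(4,i) p^i (1−p)^{4−i} with p = 0.87
C(4,3)·0.87^3·0.13^1 = 0.342422
C(4,4)·0.87^4·0.13^0 = 0.572898
Sum = 0.9153

0.9153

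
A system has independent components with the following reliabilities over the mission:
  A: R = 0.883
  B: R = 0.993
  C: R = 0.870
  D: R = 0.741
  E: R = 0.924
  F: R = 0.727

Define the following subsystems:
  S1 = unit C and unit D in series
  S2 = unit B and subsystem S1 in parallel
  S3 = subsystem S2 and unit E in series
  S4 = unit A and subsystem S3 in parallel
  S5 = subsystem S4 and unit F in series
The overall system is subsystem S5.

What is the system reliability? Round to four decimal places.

Series (C and D): 0.870000 × 0.741000 = 0.644670
Parallel (B and [0.644670]): 1 − (1 − 0.993000)(1 − 0.644670) = 0.997513
Series ([0.997513] and E): 0.997513 × 0.924000 = 0.921702
Parallel (A and [0.921702]): 1 − (1 − 0.883000)(1 − 0.921702) = 0.990839
Series ([0.990839] and F): 0.990839 × 0.727000 = 0.7203

0.7203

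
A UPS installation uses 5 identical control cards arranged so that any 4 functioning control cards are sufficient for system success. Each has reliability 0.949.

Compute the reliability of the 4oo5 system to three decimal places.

0.977

R = Σ_{i=4}^{5} C(5,i) p^i (1−p)^{5−i} with p = 0.949
C(5,4)·0.949^4·0.051^1 = 0.20683
C(5,5)·0.949^5·0.051^0 = 0.76972
Sum = 0.977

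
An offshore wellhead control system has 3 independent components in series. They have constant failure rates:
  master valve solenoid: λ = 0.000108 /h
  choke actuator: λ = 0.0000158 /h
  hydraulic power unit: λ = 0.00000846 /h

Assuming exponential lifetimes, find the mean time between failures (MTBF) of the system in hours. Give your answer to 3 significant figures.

Series of exponential components: λ_sys = Σ λ_i
λ_sys = 0.000108 + 0.0000158 + 0.00000846 = 1.3226e-04 /h
MTBF = 1 / λ_sys = 7560 h

7560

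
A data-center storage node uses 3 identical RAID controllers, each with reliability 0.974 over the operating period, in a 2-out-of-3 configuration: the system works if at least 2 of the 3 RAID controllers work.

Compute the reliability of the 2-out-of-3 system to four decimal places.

R = Σ_{i=2}^{3} C(3,i) p^i (1−p)^{3−i} with p = 0.974
C(3,2)·0.974^2·0.026^1 = 0.073997
C(3,3)·0.974^3·0.026^0 = 0.924010
Sum = 0.9980

0.9980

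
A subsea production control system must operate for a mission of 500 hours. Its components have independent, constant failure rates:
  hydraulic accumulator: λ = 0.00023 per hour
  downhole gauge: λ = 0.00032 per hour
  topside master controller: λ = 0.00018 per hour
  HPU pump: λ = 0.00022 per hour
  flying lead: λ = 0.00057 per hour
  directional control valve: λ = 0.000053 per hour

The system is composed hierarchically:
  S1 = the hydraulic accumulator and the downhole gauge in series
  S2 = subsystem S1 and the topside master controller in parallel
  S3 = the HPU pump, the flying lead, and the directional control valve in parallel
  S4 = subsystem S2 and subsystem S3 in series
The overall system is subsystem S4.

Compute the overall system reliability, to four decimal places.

0.9786

R(hydraulic accumulator) = exp(−0.00023 × 500) = 0.891366
R(downhole gauge) = exp(−0.00032 × 500) = 0.852144
R(topside master controller) = exp(−0.00018 × 500) = 0.913931
R(HPU pump) = exp(−0.00022 × 500) = 0.895834
R(flying lead) = exp(−0.00057 × 500) = 0.752014
R(directional control valve) = exp(−0.000053 × 500) = 0.973848
Series (hydraulic accumulator and downhole gauge): 0.891366 × 0.852144 = 0.759572
Parallel ([0.759572] and topside master controller): 1 − (1 − 0.759572)(1 − 0.913931) = 0.979307
Parallel (HPU pump, flying lead, and directional control valve): 1 − (1 − 0.895834)(1 − 0.752014)(1 − 0.973848) = 0.999324
Series ([0.979307] and [0.999324]): 0.979307 × 0.999324 = 0.9786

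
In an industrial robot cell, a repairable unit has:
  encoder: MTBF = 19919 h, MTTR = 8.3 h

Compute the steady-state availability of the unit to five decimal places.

A(encoder) = MTBF/(MTBF+MTTR) = 19919/(19919+8.3) = 0.99958

0.99958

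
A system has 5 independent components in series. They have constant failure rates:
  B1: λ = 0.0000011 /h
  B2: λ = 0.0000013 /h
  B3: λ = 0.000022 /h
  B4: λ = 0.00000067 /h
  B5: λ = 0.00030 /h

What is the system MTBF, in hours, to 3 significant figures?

3080

Series of exponential components: λ_sys = Σ λ_i
λ_sys = 0.0000011 + 0.0000013 + 0.000022 + 0.00000067 + 0.00030 = 3.2507e-04 /h
MTBF = 1 / λ_sys = 3080 h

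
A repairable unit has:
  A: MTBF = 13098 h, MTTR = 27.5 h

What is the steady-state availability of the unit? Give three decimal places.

A(A) = MTBF/(MTBF+MTTR) = 13098/(13098+27.5) = 0.998

0.998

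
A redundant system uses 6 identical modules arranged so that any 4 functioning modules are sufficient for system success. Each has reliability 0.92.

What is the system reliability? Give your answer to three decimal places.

R = Σ_{i=4}^{6} C(6,i) p^i (1−p)^{6−i} with p = 0.92
C(6,4)·0.92^4·0.08^2 = 0.06877
C(6,5)·0.92^5·0.08^1 = 0.31636
C(6,6)·0.92^6·0.08^0 = 0.60636
Sum = 0.991

0.991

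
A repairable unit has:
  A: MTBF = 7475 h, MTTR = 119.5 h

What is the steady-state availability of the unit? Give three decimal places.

0.984

A(A) = MTBF/(MTBF+MTTR) = 7475/(7475+119.5) = 0.984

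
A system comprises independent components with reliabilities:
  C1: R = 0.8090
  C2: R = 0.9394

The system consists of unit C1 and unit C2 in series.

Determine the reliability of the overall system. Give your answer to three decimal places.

Series (C1 and C2): 0.80900 × 0.93940 = 0.760

0.760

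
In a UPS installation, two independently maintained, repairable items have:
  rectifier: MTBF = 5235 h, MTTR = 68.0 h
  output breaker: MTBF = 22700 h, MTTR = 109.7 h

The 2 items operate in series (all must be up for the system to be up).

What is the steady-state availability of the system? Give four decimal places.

0.9824

A(rectifier) = MTBF/(MTBF+MTTR) = 5235/(5235+68.0) = 0.987177
A(output breaker) = MTBF/(MTBF+MTTR) = 22700/(22700+109.7) = 0.995191
Series availability: 0.987177 × 0.995191 = 0.9824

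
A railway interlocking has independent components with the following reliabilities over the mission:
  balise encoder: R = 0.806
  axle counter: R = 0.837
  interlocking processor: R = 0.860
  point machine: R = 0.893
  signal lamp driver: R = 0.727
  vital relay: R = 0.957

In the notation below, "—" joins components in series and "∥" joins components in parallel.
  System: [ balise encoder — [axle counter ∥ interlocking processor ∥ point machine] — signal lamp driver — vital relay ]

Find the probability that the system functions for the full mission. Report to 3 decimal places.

Parallel (axle counter, interlocking processor, and point machine): 1 − (1 − 0.83700)(1 − 0.86000)(1 − 0.89300) = 0.99756
Series (balise encoder, [0.99756], signal lamp driver, and vital relay): 0.80600 × 0.99756 × 0.72700 × 0.95700 = 0.559

0.559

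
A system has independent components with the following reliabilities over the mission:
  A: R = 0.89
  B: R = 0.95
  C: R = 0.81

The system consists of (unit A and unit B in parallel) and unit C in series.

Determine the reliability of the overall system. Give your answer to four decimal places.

Parallel (A and B): 1 − (1 − 0.890000)(1 − 0.950000) = 0.994500
Series ([0.994500] and C): 0.994500 × 0.810000 = 0.8055

0.8055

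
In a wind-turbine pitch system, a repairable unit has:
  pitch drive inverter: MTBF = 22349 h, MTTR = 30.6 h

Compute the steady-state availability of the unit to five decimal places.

A(pitch drive inverter) = MTBF/(MTBF+MTTR) = 22349/(22349+30.6) = 0.99863

0.99863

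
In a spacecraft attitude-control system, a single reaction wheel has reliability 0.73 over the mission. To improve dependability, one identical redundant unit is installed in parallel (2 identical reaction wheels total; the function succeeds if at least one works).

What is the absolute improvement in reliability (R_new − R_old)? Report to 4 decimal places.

R_before = 0.73
R_after = 1 − (1 − 0.73)^2 = 0.9271
ΔR = 0.9271 − 0.73 = 0.1971

0.1971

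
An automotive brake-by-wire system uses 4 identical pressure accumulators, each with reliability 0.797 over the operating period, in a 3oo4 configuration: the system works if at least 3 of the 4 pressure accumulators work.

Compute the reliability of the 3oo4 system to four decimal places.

0.8146

R = Σ_{i=3}^{4} C(4,i) p^i (1−p)^{4−i} with p = 0.797
C(4,3)·0.797^3·0.203^1 = 0.411084
C(4,4)·0.797^4·0.203^0 = 0.403490
Sum = 0.8146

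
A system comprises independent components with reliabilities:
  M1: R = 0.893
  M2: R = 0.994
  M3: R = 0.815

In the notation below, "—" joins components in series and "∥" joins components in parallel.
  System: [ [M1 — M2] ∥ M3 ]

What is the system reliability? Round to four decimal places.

0.9792

Series (M1 and M2): 0.893000 × 0.994000 = 0.887642
Parallel ([0.887642] and M3): 1 − (1 − 0.887642)(1 − 0.815000) = 0.9792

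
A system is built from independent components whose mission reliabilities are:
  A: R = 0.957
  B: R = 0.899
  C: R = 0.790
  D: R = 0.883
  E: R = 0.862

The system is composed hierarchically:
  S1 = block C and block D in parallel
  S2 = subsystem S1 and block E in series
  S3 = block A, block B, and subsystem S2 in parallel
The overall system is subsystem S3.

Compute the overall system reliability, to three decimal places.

Parallel (C and D): 1 − (1 − 0.79000)(1 − 0.88300) = 0.97543
Series ([0.97543] and E): 0.97543 × 0.86200 = 0.84082
Parallel (A, B, and [0.84082]): 1 − (1 − 0.95700)(1 − 0.89900)(1 − 0.84082) = 0.999

0.999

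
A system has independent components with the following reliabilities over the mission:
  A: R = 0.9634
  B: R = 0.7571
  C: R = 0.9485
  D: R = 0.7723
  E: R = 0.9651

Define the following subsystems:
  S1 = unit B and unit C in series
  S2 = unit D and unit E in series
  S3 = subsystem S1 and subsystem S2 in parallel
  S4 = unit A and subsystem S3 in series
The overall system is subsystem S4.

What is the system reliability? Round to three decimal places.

0.894

Series (B and C): 0.75710 × 0.94850 = 0.71811
Series (D and E): 0.77230 × 0.96510 = 0.74535
Parallel ([0.71811] and [0.74535]): 1 − (1 − 0.71811)(1 − 0.74535) = 0.92822
Series (A and [0.92822]): 0.96340 × 0.92822 = 0.894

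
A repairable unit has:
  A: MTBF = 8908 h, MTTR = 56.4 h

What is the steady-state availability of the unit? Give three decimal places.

A(A) = MTBF/(MTBF+MTTR) = 8908/(8908+56.4) = 0.994

0.994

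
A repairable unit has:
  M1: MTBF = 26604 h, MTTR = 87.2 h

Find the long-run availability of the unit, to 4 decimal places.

A(M1) = MTBF/(MTBF+MTTR) = 26604/(26604+87.2) = 0.9967

0.9967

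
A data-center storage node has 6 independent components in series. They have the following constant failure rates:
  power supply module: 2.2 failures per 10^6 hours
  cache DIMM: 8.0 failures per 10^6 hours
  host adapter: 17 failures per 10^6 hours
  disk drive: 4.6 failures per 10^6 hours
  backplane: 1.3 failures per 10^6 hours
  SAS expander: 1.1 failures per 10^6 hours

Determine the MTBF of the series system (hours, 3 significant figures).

Series of exponential components: λ_sys = Σ λ_i
λ_sys = 0.0000022 + 0.0000080 + 0.000017 + 0.0000046 + 0.0000013 + 0.0000011 = 3.4200e-05 /h
MTBF = 1 / λ_sys = 29200 h

29200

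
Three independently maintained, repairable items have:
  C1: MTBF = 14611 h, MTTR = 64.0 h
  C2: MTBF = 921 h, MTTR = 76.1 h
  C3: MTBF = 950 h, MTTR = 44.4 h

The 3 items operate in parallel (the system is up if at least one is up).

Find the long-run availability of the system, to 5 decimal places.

0.99999

A(C1) = MTBF/(MTBF+MTTR) = 14611/(14611+64.0) = 0.995639
A(C2) = MTBF/(MTBF+MTTR) = 921/(921+76.1) = 0.923679
A(C3) = MTBF/(MTBF+MTTR) = 950/(950+44.4) = 0.955350
Parallel availability: 1 − (1 − 0.995639)(1 − 0.923679)(1 − 0.955350) = 0.99999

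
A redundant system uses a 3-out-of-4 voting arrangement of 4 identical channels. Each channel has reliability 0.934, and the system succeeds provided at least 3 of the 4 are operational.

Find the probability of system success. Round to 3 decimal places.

0.976

R = Σ_{i=3}^{4} C(4,i) p^i (1−p)^{4−i} with p = 0.934
C(4,3)·0.934^3·0.066^1 = 0.21510
C(4,4)·0.934^4·0.066^0 = 0.76100
Sum = 0.976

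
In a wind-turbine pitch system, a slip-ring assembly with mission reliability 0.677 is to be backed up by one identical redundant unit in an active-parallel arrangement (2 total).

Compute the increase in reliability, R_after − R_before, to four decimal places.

R_before = 0.677
R_after = 1 − (1 − 0.677)^2 = 0.8957
ΔR = 0.8957 − 0.677 = 0.2187

0.2187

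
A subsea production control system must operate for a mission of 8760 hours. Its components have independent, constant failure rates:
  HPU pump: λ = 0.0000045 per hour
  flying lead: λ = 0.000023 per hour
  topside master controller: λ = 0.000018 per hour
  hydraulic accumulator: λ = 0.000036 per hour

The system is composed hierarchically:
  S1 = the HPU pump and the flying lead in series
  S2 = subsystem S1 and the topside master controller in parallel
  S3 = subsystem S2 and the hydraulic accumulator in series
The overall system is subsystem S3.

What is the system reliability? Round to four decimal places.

0.7067

R(HPU pump) = exp(−0.0000045 × 8760) = 0.961347
R(flying lead) = exp(−0.000023 × 8760) = 0.817520
R(topside master controller) = exp(−0.000018 × 8760) = 0.854123
R(hydraulic accumulator) = exp(−0.000036 × 8760) = 0.729526
Series (HPU pump and flying lead): 0.961347 × 0.817520 = 0.785920
Parallel ([0.785920] and topside master controller): 1 − (1 − 0.785920)(1 − 0.854123) = 0.968771
Series ([0.968771] and hydraulic accumulator): 0.968771 × 0.729526 = 0.7067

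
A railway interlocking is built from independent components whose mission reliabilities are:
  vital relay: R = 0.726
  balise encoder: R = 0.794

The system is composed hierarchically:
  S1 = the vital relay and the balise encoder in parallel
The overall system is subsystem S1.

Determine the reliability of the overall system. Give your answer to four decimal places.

0.9436

Parallel (vital relay and balise encoder): 1 − (1 − 0.726000)(1 − 0.794000) = 0.9436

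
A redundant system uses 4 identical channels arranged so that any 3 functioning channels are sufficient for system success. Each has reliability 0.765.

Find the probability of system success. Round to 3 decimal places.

0.763

R = Σ_{i=3}^{4} C(4,i) p^i (1−p)^{4−i} with p = 0.765
C(4,3)·0.765^3·0.235^1 = 0.42084
C(4,4)·0.765^4·0.235^0 = 0.34249
Sum = 0.763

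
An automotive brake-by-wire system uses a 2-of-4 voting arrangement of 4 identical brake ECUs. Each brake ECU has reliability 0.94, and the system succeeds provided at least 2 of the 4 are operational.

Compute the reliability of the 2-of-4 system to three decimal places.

R = Σ_{i=2}^{4} C(4,i) p^i (1−p)^{4−i} with p = 0.94
C(4,2)·0.94^2·0.06^2 = 0.01909
C(4,3)·0.94^3·0.06^1 = 0.19934
C(4,4)·0.94^4·0.06^0 = 0.78075
Sum = 0.999

0.999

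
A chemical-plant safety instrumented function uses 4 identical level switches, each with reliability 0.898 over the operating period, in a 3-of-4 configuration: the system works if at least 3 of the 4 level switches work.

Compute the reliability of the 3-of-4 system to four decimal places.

0.9457

R = Σ_{i=3}^{4} C(4,i) p^i (1−p)^{4−i} with p = 0.898
C(4,3)·0.898^3·0.102^1 = 0.295454
C(4,4)·0.898^4·0.102^0 = 0.650287
Sum = 0.9457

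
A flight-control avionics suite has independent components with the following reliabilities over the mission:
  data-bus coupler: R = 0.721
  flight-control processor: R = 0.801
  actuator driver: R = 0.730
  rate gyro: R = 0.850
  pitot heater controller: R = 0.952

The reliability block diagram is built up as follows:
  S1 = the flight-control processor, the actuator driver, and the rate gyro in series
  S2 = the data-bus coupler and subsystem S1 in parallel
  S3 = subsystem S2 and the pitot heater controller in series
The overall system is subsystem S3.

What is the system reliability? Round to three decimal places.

0.818

Series (flight-control processor, actuator driver, and rate gyro): 0.80100 × 0.73000 × 0.85000 = 0.49702
Parallel (data-bus coupler and [0.49702]): 1 − (1 − 0.72100)(1 − 0.49702) = 0.85967
Series ([0.85967] and pitot heater controller): 0.85967 × 0.95200 = 0.818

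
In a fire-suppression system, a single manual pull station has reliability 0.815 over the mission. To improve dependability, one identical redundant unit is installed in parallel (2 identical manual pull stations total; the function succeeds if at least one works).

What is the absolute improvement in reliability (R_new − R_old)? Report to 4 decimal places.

R_before = 0.815
R_after = 1 − (1 − 0.815)^2 = 0.9658
ΔR = 0.9658 − 0.815 = 0.1508

0.1508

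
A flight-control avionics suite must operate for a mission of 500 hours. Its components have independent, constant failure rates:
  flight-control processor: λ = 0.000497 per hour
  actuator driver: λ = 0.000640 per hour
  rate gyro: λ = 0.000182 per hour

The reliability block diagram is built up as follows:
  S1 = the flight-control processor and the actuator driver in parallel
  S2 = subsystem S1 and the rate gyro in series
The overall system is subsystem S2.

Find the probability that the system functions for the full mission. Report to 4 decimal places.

0.8580

R(flight-control processor) = exp(−0.000497 × 500) = 0.779970
R(actuator driver) = exp(−0.000640 × 500) = 0.726149
R(rate gyro) = exp(−0.000182 × 500) = 0.913018
Parallel (flight-control processor and actuator driver): 1 − (1 − 0.779970)(1 − 0.726149) = 0.939745
Series ([0.939745] and rate gyro): 0.939745 × 0.913018 = 0.8580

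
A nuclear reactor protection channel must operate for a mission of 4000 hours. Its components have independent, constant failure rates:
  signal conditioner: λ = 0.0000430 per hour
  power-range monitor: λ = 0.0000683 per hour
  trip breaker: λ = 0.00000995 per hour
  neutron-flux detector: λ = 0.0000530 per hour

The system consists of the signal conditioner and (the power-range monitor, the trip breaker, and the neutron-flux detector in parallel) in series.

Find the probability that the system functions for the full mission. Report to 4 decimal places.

0.8405

R(signal conditioner) = exp(−0.0000430 × 4000) = 0.841979
R(power-range monitor) = exp(−0.0000683 × 4000) = 0.760941
R(trip breaker) = exp(−0.00000995 × 4000) = 0.960982
R(neutron-flux detector) = exp(−0.0000530 × 4000) = 0.808965
Parallel (power-range monitor, trip breaker, and neutron-flux detector): 1 − (1 − 0.760941)(1 − 0.960982)(1 − 0.808965) = 0.998218
Series (signal conditioner and [0.998218]): 0.841979 × 0.998218 = 0.8405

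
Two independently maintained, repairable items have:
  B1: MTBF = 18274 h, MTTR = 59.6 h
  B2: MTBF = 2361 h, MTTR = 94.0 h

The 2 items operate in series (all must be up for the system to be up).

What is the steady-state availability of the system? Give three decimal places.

A(B1) = MTBF/(MTBF+MTTR) = 18274/(18274+59.6) = 0.996749
A(B2) = MTBF/(MTBF+MTTR) = 2361/(2361+94.0) = 0.961711
Series availability: 0.996749 × 0.961711 = 0.959

0.959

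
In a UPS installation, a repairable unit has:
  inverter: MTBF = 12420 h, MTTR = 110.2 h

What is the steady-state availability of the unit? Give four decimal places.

A(inverter) = MTBF/(MTBF+MTTR) = 12420/(12420+110.2) = 0.9912

0.9912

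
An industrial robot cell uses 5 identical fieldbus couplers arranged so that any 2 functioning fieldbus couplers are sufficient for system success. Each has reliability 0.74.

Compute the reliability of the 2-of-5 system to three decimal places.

R = Σ_{i=2}^{5} C(5,i) p^i (1−p)^{5−i} with p = 0.74
C(5,2)·0.74^2·0.26^3 = 0.09625
C(5,3)·0.74^3·0.26^2 = 0.27393
C(5,4)·0.74^4·0.26^1 = 0.38983
C(5,5)·0.74^5·0.26^0 = 0.22190
Sum = 0.982

0.982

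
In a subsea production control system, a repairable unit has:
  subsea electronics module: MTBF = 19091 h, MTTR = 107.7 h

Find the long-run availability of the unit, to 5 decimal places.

A(subsea electronics module) = MTBF/(MTBF+MTTR) = 19091/(19091+107.7) = 0.99439

0.99439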